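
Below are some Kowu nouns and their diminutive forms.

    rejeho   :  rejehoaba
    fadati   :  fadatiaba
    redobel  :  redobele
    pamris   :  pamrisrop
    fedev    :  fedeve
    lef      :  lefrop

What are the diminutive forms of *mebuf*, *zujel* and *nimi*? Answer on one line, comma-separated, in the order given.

mebufrop, zujele, nimiaba

The pattern is voicing of the final sound: -rop when the stem ends in a voiceless consonant (*pamris*, *lef*); -e when the stem ends in a voiced consonant (*redobel*, *fedev*); -aba when the stem ends in a vowel (*rejeho*, *fadati*).
The final sound of *mebuf* is /f/, which is a voiceless consonant, so the suffix is -rop, giving *mebufrop*.
The final sound of *zujel* is /l/, which is a voiced consonant, so the suffix is -e, giving *zujele*.
The final sound of *nimi* is /i/, which is a vowel, so the suffix is -aba, giving *nimiaba*.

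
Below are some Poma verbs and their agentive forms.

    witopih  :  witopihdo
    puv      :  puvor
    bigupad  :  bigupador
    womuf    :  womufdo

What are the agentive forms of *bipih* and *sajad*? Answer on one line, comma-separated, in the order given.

The suffix is conditioned by the final consonant: -do when the stem ends in a voiceless consonant (*witopih*, *womuf*); -or when the stem ends in a voiced consonant (*puv*, *bigupad*).
*bipih* — final consonant /h/ (voiceless) → -do → *bipihdo*.
The final consonant of *sajad* is /d/, which is voiced, so the suffix is -or, giving *sajador*.

bipihdo, sajador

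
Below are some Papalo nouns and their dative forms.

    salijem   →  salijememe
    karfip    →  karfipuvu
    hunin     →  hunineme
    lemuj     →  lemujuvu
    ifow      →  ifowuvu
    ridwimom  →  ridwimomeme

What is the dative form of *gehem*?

The alternation tracks the final consonant of the stem — -eme when the stem ends in a nasal (*salijem*, *hunin*, *ridwimom*); -uvu when the stem ends in a non-nasal consonant (*karfip*, *lemuj*, *ifow*).
The final consonant of *gehem* is /m/, which is a nasal, so the suffix is -eme, giving *gehememe*.

gehememe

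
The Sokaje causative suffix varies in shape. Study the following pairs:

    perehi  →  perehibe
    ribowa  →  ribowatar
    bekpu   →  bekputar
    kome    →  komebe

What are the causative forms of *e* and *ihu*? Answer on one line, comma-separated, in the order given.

ebe, ihutar

Looking at the last vowel of each stem: -be when the last vowel of the stem is a front vowel (*perehi*, *kome*); -tar when the last vowel of the stem is a back vowel (*ribowa*, *bekpu*).
The last vowel of *e* is /e/, which is a front vowel, so the suffix is -be, giving *ebe*.
The last vowel of *ihu* is /u/, which is a back vowel, so the suffix is -tar, giving *ihutar*.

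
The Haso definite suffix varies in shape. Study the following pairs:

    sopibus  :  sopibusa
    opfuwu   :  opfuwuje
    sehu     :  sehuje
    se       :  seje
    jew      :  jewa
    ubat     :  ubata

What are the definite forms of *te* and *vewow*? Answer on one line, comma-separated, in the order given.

The suffix is conditioned by the final sound: -a when the stem ends in a consonant (*sopibus*, *jew*, *ubat*); -je when the stem ends in a vowel (*opfuwu*, *sehu*, *se*).
The final sound of *te* is /e/, which is a vowel, so the suffix is -je, giving *teje*.
*vewow* — final sound /w/ (a consonant) → -a → *vewowa*.

teje, vewowa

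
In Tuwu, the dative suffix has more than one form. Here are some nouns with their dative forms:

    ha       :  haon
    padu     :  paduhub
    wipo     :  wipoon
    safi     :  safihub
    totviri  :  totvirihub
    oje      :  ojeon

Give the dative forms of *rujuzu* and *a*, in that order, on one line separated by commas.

rujuzuhub, aon

The pattern is height harmony: -hub when the last vowel of the stem is a high vowel (*padu*, *safi*, *totviri*); -on when the last vowel of the stem is a non-high vowel (*ha*, *wipo*, *oje*).
*rujuzu*: last vowel = /u/, a high vowel → -hub → *rujuzuhub*.
*a*: last vowel = /a/, a non-high vowel → -on → *aon*.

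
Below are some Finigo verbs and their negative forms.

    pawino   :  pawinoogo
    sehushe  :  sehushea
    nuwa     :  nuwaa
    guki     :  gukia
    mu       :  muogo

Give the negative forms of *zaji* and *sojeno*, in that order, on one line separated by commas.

Looking at the last vowel of each stem: -ogo when the last vowel of the stem is a rounded vowel (*pawino*, *mu*); -a when the last vowel of the stem is an unrounded vowel (*sehushe*, *nuwa*, *guki*).
*zaji*: last vowel = /i/, an unrounded vowel → -a → *zajia*.
*sojeno* — last vowel /o/ (a rounded vowel) → -ogo → *sojenoogo*.

zajia, sojenoogo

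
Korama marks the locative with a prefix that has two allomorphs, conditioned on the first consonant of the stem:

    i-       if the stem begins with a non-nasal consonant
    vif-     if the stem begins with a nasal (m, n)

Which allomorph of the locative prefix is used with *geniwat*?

The first consonant of *geniwat* is /g/, which is non-nasal, so the prefix is i-.

i-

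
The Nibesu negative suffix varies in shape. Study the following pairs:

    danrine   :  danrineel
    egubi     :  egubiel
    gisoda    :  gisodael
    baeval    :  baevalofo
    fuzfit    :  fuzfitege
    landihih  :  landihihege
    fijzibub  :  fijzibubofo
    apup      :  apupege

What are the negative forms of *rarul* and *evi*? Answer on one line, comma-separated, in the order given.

rarulofo, eviel

The alternation tracks the final sound of the stem — -ege when the stem ends in a voiceless consonant (*fuzfit*, *landihih*, *apup*); -ofo when the stem ends in a voiced consonant (*baeval*, *fijzibub*); -el when the stem ends in a vowel (*danrine*, *egubi*, *gisoda*).
The final sound of *rarul* is /l/, which is a voiced consonant, so the suffix is -ofo, giving *rarulofo*.
*evi* — final sound /i/ (a vowel) → -el → *eviel*.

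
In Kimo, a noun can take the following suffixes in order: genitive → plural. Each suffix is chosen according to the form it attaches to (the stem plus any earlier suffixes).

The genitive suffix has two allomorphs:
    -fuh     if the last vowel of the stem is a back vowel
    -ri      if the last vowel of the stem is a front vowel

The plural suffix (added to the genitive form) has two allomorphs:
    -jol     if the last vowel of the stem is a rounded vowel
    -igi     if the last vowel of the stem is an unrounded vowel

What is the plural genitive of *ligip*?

*ligip* — last vowel /i/ (a front vowel) → -ri → *ligipri*.
The genitive form *ligipri* — last vowel /i/ (an unrounded vowel) → -igi → *ligipriigi*.

ligipriigi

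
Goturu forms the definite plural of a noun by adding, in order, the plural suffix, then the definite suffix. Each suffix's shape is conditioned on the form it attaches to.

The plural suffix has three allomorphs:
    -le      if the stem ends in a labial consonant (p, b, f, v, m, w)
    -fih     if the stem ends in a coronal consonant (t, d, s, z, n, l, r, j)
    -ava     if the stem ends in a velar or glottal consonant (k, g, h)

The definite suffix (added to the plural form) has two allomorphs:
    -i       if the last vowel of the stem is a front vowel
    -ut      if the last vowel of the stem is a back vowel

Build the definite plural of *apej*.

apejfihi

*apej*: final consonant = /j/, coronal → -fih → *apejfih*.
The plural form *apejfih*: last vowel = /i/, a front vowel → -i → *apejfihi*.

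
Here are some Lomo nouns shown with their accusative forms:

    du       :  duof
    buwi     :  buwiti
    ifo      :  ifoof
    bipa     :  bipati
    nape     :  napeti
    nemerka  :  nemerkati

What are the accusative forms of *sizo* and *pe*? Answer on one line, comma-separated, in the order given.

sizoof, peti

The alternation tracks the last vowel of the stem — -of when the last vowel of the stem is a rounded vowel (*du*, *ifo*); -ti when the last vowel of the stem is an unrounded vowel (*buwi*, *bipa*, *nape*, *nemerka*).
Since the last vowel of *sizo* is /o/ (a rounded vowel), it takes -of, giving *sizoof*.
*pe*: last vowel = /e/, an unrounded vowel → -ti → *peti*.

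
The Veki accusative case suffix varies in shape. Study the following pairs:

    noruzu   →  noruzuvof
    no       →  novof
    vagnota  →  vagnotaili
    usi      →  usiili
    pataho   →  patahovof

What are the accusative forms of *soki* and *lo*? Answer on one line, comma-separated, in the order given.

Looking at the last vowel of each stem: -vof when the last vowel of the stem is a rounded vowel (*noruzu*, *no*, *pataho*); -ili when the last vowel of the stem is an unrounded vowel (*vagnota*, *usi*).
The last vowel of *soki* is /i/, which is an unrounded vowel, so the suffix is -ili, giving *sokiili*.
*lo* — last vowel /o/ (a rounded vowel) → -vof → *lovof*.

sokiili, lovof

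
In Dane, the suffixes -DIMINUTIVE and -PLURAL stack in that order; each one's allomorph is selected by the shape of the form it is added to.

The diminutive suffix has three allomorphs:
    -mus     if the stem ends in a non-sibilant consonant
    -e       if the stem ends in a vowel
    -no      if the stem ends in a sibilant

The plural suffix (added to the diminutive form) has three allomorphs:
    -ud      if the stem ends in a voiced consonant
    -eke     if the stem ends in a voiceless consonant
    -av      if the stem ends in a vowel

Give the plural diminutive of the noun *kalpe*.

kalpeeav

*kalpe* — final sound /e/ (a vowel) → -e → *kalpee*.
The diminutive form *kalpee* — final sound /e/ (a vowel) → -av → *kalpeeav*.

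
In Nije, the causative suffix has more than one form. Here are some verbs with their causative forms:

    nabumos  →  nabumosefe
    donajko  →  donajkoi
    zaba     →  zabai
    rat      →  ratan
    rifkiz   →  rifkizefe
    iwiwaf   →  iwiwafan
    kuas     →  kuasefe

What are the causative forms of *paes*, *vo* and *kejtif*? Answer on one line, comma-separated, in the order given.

paesefe, voi, kejtifan

Looking at the final sound of each stem: -efe when the stem ends in a sibilant (*nabumos*, *rifkiz*, *kuas*); -an when the stem ends in a non-sibilant consonant (*rat*, *iwiwaf*); -i when the stem ends in a vowel (*donajko*, *zaba*).
Since the final sound of *paes* is /s/ (a sibilant), it takes -efe, giving *paesefe*.
The final sound of *vo* is /o/, which is a vowel, so the suffix is -i, giving *voi*.
Since the final sound of *kejtif* is /f/ (a non-sibilant consonant), it takes -an, giving *kejtifan*.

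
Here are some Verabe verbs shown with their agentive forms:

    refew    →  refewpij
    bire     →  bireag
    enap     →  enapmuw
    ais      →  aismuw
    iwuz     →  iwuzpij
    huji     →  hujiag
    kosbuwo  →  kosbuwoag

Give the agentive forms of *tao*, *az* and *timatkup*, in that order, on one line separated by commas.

Looking at the final sound of each stem: -muw when the stem ends in a voiceless consonant (*enap*, *ais*); -pij when the stem ends in a voiced consonant (*refew*, *iwuz*); -ag when the stem ends in a vowel (*bire*, *huji*, *kosbuwo*).
The final sound of *tao* is /o/, which is a vowel, so the suffix is -ag, giving *taoag*.
*az* — final sound /z/ (a voiced consonant) → -pij → *azpij*.
*timatkup*: final sound = /p/, a voiceless consonant → -muw → *timatkupmuw*.

taoag, azpij, timatkupmuw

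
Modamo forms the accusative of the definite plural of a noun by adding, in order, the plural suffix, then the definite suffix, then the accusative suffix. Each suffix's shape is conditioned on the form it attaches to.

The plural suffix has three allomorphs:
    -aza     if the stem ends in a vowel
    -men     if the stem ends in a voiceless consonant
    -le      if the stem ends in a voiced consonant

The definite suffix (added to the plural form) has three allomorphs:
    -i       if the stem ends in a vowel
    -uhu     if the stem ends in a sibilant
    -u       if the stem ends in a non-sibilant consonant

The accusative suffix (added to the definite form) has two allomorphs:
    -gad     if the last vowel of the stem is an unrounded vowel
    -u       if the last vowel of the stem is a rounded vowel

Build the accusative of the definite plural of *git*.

gitmenuu

*git*: final sound = /t/, a voiceless consonant → -men → *gitmen*.
The plural form *gitmen*: final sound = /n/, a non-sibilant consonant → -u → *gitmenu*.
The definite form *gitmenu*: last vowel = /u/, a rounded vowel → -u → *gitmenuu*.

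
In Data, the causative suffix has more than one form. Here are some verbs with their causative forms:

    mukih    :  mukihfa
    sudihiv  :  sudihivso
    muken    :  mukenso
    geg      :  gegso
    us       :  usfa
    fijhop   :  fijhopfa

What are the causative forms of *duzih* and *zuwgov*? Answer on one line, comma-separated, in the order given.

duzihfa, zuwgovso

The suffix is conditioned by the final consonant: -fa when the stem ends in a voiceless consonant (*mukih*, *us*, *fijhop*); -so when the stem ends in a voiced consonant (*sudihiv*, *muken*, *geg*).
Since the final consonant of *duzih* is /h/ (voiceless), it takes -fa, giving *duzihfa*.
The final consonant of *zuwgov* is /v/, which is voiced, so the suffix is -so, giving *zuwgovso*.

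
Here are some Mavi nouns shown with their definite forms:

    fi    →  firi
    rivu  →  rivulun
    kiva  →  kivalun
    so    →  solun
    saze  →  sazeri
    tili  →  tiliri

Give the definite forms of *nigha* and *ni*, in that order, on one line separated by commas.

The pattern is front/back vowel harmony: -ri when the last vowel of the stem is a front vowel (*fi*, *saze*, *tili*); -lun when the last vowel of the stem is a back vowel (*rivu*, *kiva*, *so*).
*nigha*: last vowel = /a/, a back vowel → -lun → *nighalun*.
*ni*: last vowel = /i/, a front vowel → -ri → *niri*.

nighalun, niri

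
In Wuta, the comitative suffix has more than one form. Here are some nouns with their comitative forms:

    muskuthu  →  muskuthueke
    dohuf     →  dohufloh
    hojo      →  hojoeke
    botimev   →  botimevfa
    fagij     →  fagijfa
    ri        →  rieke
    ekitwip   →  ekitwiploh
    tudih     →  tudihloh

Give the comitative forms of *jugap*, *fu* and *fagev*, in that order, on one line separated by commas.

The alternation tracks the final sound of the stem — -loh when the stem ends in a voiceless consonant (*dohuf*, *ekitwip*, *tudih*); -fa when the stem ends in a voiced consonant (*botimev*, *fagij*); -eke when the stem ends in a vowel (*muskuthu*, *hojo*, *ri*).
*jugap*: final sound = /p/, a voiceless consonant → -loh → *jugaploh*.
*fu*: final sound = /u/, a vowel → -eke → *fueke*.
*fagev* — final sound /v/ (a voiced consonant) → -fa → *fagevfa*.

jugaploh, fueke, fagevfa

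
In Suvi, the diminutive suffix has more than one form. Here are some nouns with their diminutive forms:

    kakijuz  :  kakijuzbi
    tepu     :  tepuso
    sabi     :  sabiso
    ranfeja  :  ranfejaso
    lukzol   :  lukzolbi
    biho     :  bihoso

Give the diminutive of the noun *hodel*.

The pattern is consonant vs. vowel: -bi when the stem ends in a consonant (*kakijuz*, *lukzol*); -so when the stem ends in a vowel (*tepu*, *sabi*, *ranfeja*, *biho*).
Since the final sound of *hodel* is /l/ (a consonant), it takes -bi, giving *hodelbi*.

hodelbi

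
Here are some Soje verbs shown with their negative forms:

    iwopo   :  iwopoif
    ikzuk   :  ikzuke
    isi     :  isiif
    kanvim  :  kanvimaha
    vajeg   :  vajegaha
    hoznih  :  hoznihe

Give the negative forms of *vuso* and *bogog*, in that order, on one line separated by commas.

The alternation tracks the final sound of the stem — -e when the stem ends in a voiceless consonant (*ikzuk*, *hoznih*); -aha when the stem ends in a voiced consonant (*kanvim*, *vajeg*); -if when the stem ends in a vowel (*iwopo*, *isi*).
Since the final sound of *vuso* is /o/ (a vowel), it takes -if, giving *vusoif*.
*bogog* — final sound /g/ (a voiced consonant) → -aha → *bogogaha*.

vusoif, bogogaha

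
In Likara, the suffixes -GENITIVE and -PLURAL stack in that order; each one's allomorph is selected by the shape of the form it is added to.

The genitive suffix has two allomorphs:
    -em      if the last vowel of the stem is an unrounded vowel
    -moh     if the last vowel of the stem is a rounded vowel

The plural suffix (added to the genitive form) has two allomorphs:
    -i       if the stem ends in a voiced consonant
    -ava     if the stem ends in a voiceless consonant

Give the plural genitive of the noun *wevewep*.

The last vowel of *wevewep* is /e/, which is an unrounded vowel, so the genitive suffix is -em, giving *wevewepem*.
The genitive form *wevewepem*: final consonant = /m/, voiced → -i → *wevewepemi*.

wevewepemi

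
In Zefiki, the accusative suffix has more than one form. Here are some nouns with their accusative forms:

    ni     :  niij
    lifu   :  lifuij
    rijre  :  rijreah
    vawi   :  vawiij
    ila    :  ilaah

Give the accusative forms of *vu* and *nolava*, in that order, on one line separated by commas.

The alternation tracks the last vowel of the stem — -ij when the last vowel of the stem is a high vowel (*ni*, *lifu*, *vawi*); -ah when the last vowel of the stem is a non-high vowel (*rijre*, *ila*).
*vu*: last vowel = /u/, a high vowel → -ij → *vuij*.
*nolava* — last vowel /a/ (a non-high vowel) → -ah → *nolavaah*.

vuij, nolavaah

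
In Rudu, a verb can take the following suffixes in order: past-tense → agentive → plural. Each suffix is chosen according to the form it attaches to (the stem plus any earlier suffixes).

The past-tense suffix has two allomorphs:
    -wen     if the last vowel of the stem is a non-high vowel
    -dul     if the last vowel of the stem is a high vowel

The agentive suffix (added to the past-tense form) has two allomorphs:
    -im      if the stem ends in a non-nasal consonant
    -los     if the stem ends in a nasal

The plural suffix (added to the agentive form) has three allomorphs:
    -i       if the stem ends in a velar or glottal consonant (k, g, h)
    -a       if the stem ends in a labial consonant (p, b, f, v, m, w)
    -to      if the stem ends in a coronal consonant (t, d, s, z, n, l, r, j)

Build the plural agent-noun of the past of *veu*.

Since the last vowel of *veu* is /u/ (a high vowel), it takes -dul, giving *veudul*.
The past-tense form *veudul* — final consonant /l/ (non-nasal) → -im → *veudulim*.
The agentive form *veudulim* — final consonant /m/ (labial) → -a → *veudulima*.

veudulima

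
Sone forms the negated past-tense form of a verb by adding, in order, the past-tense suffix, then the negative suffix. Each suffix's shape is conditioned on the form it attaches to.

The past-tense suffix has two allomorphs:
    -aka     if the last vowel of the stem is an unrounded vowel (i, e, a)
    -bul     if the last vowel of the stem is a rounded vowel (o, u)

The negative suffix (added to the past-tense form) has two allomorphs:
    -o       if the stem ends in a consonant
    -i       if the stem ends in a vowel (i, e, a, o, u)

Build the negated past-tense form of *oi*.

*oi* — last vowel /i/ (an unrounded vowel) → -aka → *oiaka*.
The final sound of the past-tense form *oiaka* is /a/, which is a vowel, so the negative suffix is -i, giving *oiakai*.

oiakai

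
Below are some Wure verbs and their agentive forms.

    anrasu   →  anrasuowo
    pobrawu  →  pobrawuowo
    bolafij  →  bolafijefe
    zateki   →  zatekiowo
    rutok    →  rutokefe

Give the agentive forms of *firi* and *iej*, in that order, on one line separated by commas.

firiowo, iejefe

The alternation tracks the final sound of the stem — -efe when the stem ends in a consonant (*bolafij*, *rutok*); -owo when the stem ends in a vowel (*anrasu*, *pobrawu*, *zateki*).
Since the final sound of *firi* is /i/ (a vowel), it takes -owo, giving *firiowo*.
*iej*: final sound = /j/, a consonant → -efe → *iejefe*.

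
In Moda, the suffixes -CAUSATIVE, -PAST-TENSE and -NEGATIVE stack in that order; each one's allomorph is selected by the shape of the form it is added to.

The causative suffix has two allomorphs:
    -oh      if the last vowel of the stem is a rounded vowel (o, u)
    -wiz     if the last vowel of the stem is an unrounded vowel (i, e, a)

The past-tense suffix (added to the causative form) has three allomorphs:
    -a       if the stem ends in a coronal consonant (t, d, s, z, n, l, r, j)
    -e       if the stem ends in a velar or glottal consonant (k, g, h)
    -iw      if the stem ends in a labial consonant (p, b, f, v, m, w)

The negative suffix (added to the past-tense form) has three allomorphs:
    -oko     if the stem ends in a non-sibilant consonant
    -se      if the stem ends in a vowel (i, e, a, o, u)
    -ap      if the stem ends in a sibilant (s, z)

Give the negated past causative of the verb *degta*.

degtawizase

*degta*: last vowel = /a/, an unrounded vowel → -wiz → *degtawiz*.
Since the final consonant of the causative form *degtawiz* is /z/ (coronal), it takes -a, giving *degtawiza*.
The past-tense form *degtawiza* — final sound /a/ (a vowel) → -se → *degtawizase*.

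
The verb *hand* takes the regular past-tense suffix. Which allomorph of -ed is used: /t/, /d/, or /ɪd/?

The stem *hand* ends in /t/ or /d/.
The -ed suffix is realized as /ɪd/ after /t, d/; as /t/ after other voiceless consonants; and as /d/ after other voiced sounds.
So -ed on *hand* is pronounced /ɪd/.

/ɪd/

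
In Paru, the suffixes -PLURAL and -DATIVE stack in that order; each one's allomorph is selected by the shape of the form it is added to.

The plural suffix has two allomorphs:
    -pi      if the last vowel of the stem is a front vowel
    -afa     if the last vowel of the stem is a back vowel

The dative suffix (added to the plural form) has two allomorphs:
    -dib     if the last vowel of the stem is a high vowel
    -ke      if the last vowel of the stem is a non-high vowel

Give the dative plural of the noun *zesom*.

Since the last vowel of *zesom* is /o/ (a back vowel), it takes -afa, giving *zesomafa*.
Since the last vowel of the plural form *zesomafa* is /a/ (a non-high vowel), it takes -ke, giving *zesomafake*.

zesomafake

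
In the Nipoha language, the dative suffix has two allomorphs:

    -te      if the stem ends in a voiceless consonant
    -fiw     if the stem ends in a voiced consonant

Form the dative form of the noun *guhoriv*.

guhorivfiw

Since the final consonant of *guhoriv* is /v/ (voiced), it takes -fiw, giving *guhorivfiw*.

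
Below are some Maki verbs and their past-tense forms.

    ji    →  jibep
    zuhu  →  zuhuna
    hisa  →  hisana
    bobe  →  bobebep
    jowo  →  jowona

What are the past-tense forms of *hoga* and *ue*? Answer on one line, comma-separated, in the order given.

hogana, uebep

The alternation tracks the last vowel of the stem — -bep when the last vowel of the stem is a front vowel (*ji*, *bobe*); -na when the last vowel of the stem is a back vowel (*zuhu*, *hisa*, *jowo*).
*hoga*: last vowel = /a/, a back vowel → -na → *hogana*.
The last vowel of *ue* is /e/, which is a front vowel, so the suffix is -bep, giving *uebep*.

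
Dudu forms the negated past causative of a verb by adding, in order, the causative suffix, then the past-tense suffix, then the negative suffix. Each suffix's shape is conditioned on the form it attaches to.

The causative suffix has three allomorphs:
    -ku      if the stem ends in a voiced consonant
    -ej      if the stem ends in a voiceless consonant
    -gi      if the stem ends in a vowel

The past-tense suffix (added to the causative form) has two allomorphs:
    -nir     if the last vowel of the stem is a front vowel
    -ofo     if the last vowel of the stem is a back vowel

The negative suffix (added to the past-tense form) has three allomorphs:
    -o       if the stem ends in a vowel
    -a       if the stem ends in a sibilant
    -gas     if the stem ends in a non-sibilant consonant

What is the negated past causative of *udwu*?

The final sound of *udwu* is /u/, which is a vowel, so the causative suffix is -gi, giving *udwugi*.
The causative form *udwugi* — last vowel /i/ (a front vowel) → -nir → *udwuginir*.
The past-tense form *udwuginir*: final sound = /r/, a non-sibilant consonant → -gas → *udwuginirgas*.

udwuginirgas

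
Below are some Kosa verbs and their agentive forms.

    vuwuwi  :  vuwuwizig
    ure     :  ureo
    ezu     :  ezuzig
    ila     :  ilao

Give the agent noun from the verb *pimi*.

pimizig

The alternation tracks the last vowel of the stem — -zig when the last vowel of the stem is a high vowel (*vuwuwi*, *ezu*); -o when the last vowel of the stem is a non-high vowel (*ure*, *ila*).
*pimi* — last vowel /i/ (a high vowel) → -zig → *pimizig*.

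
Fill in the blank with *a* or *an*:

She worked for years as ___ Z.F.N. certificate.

The indefinite article is chosen by the initial *sound* of the following word, not its spelling.
The initialism *Z.F.N.* is read letter by letter; the first letter, Z, is pronounced /ziː/, which begins with a consonant sound.
So the article is *a*: She worked for years as a Z.F.N. certificate.

a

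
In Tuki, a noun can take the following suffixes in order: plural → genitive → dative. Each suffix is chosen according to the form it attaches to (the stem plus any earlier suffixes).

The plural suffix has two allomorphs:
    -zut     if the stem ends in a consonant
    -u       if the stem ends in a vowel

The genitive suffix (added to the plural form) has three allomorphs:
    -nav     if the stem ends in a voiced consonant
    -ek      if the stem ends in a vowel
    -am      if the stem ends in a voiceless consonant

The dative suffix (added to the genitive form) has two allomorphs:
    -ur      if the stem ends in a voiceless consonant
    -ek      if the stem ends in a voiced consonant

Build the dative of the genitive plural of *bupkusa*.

Since the final sound of *bupkusa* is /a/ (a vowel), it takes -u, giving *bupkusau*.
The final sound of the plural form *bupkusau* is /u/, which is a vowel, so the genitive suffix is -ek, giving *bupkusauek*.
Since the final consonant of the genitive form *bupkusauek* is /k/ (voiceless), it takes -ur, giving *bupkusauekur*.

bupkusauekur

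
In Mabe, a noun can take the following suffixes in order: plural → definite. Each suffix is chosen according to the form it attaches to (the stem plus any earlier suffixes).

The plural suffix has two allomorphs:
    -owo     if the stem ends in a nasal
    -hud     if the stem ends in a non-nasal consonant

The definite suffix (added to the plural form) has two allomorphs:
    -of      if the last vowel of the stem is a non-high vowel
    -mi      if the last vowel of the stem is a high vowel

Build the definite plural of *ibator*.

ibatorhudmi

*ibator* — final consonant /r/ (non-nasal) → -hud → *ibatorhud*.
The plural form *ibatorhud* — last vowel /u/ (a high vowel) → -mi → *ibatorhudmi*.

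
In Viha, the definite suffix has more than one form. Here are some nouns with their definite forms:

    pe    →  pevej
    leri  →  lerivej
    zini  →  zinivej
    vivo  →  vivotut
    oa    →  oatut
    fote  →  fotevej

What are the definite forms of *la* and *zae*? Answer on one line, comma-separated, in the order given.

The suffix is conditioned by the last vowel: -vej when the last vowel of the stem is a front vowel (*pe*, *leri*, *zini*, *fote*); -tut when the last vowel of the stem is a back vowel (*vivo*, *oa*).
The last vowel of *la* is /a/, which is a back vowel, so the suffix is -tut, giving *latut*.
*zae*: last vowel = /e/, a front vowel → -vej → *zaevej*.

latut, zaevej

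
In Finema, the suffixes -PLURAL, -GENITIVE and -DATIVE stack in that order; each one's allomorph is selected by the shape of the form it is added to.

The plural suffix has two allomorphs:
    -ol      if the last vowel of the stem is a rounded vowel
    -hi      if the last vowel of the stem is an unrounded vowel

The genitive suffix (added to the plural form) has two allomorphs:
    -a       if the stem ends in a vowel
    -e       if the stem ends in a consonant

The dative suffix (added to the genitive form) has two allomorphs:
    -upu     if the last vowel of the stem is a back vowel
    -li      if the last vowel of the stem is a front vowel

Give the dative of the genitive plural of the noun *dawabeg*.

dawabeghiaupu

*dawabeg* — last vowel /e/ (an unrounded vowel) → -hi → *dawabeghi*.
The plural form *dawabeghi* — final sound /i/ (a vowel) → -a → *dawabeghia*.
The genitive form *dawabeghia*: last vowel = /a/, a back vowel → -upu → *dawabeghiaupu*.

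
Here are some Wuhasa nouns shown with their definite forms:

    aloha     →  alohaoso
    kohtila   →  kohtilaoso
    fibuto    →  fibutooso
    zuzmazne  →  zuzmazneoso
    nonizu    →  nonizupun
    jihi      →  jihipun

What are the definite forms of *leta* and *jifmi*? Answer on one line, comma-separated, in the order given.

letaoso, jifmipun

The alternation tracks the last vowel of the stem — -pun when the last vowel of the stem is a high vowel (*nonizu*, *jihi*); -oso when the last vowel of the stem is a non-high vowel (*aloha*, *kohtila*, *fibuto*, *zuzmazne*).
*leta*: last vowel = /a/, a non-high vowel → -oso → *letaoso*.
*jifmi* — last vowel /i/ (a high vowel) → -pun → *jifmipun*.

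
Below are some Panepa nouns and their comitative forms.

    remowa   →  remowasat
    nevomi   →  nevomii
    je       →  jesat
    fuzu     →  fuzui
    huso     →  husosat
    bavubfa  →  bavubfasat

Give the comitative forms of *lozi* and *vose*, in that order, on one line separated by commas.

lozii, vosesat

The alternation tracks the last vowel of the stem — -i when the last vowel of the stem is a high vowel (*nevomi*, *fuzu*); -sat when the last vowel of the stem is a non-high vowel (*remowa*, *je*, *huso*, *bavubfa*).
The last vowel of *lozi* is /i/, which is a high vowel, so the suffix is -i, giving *lozii*.
*vose* — last vowel /e/ (a non-high vowel) → -sat → *vosesat*.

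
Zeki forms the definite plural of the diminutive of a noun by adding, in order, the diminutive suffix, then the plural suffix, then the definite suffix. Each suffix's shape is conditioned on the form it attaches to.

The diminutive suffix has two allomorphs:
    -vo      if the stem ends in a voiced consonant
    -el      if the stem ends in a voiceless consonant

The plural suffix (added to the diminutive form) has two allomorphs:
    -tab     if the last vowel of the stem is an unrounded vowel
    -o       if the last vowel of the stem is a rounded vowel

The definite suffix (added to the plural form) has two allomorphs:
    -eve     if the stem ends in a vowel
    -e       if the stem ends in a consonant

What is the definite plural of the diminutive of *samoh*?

Since the final consonant of *samoh* is /h/ (voiceless), it takes -el, giving *samohel*.
The last vowel of the diminutive form *samohel* is /e/, which is an unrounded vowel, so the plural suffix is -tab, giving *samoheltab*.
The plural form *samoheltab*: final sound = /b/, a consonant → -e → *samoheltabe*.

samoheltabe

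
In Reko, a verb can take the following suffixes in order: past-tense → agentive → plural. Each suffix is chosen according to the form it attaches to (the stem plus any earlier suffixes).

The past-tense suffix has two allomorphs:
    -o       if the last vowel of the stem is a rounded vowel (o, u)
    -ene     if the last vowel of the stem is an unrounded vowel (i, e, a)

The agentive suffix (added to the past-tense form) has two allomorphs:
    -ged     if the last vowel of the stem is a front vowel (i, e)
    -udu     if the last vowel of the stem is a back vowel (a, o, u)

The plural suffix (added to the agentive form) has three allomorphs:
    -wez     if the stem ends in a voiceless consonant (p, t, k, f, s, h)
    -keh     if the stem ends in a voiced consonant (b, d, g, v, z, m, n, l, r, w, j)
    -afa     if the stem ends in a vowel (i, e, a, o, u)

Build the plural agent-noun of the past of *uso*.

*uso*: last vowel = /o/, a rounded vowel → -o → *usoo*.
The past-tense form *usoo*: last vowel = /o/, a back vowel → -udu → *usooudu*.
The agentive form *usooudu*: final sound = /u/, a vowel → -afa → *usoouduafa*.

usoouduafa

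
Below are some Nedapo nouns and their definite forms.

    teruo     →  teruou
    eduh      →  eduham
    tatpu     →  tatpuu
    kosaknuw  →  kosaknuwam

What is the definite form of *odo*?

The pattern is consonant vs. vowel: -am when the stem ends in a consonant (*eduh*, *kosaknuw*); -u when the stem ends in a vowel (*teruo*, *tatpu*).
The final sound of *odo* is /o/, which is a vowel, so the suffix is -u, giving *odou*.

odou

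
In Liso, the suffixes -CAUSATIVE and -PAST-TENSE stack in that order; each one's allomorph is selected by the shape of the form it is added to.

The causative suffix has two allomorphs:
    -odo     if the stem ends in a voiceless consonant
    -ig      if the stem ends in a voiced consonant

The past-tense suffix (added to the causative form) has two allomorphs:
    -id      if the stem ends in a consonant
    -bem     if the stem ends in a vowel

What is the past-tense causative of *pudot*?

Since the final consonant of *pudot* is /t/ (voiceless), it takes -odo, giving *pudotodo*.
The causative form *pudotodo*: final sound = /o/, a vowel → -bem → *pudotodobem*.

pudotodobem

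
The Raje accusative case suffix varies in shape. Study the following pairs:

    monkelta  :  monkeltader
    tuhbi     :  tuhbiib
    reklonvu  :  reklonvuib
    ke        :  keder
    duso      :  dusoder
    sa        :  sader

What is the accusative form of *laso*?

lasoder

The pattern is height harmony: -ib when the last vowel of the stem is a high vowel (*tuhbi*, *reklonvu*); -der when the last vowel of the stem is a non-high vowel (*monkelta*, *ke*, *duso*, *sa*).
*laso* — last vowel /o/ (a non-high vowel) → -der → *lasoder*.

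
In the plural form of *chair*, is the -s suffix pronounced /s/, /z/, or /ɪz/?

/z/

The stem *chair* ends in a voiced non-sibilant sound.
The plural suffix surfaces as /ɪz/ after sibilants, /s/ after other voiceless consonants, and /z/ after other voiced sounds.
So the plural -s on *chair* is pronounced /z/.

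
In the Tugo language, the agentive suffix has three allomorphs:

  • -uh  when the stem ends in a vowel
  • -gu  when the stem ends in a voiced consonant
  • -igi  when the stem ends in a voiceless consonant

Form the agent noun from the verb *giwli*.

giwliuh

Since the final sound of *giwli* is /i/ (a vowel), it takes -uh, giving *giwliuh*.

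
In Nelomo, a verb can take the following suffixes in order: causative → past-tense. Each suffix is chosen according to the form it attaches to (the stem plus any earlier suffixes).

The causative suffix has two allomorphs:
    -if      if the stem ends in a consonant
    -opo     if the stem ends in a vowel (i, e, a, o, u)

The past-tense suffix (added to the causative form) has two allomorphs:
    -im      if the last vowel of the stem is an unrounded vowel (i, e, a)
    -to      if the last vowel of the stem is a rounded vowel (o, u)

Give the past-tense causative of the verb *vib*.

vibifim

*vib*: final sound = /b/, a consonant → -if → *vibif*.
The causative form *vibif*: last vowel = /i/, an unrounded vowel → -im → *vibifim*.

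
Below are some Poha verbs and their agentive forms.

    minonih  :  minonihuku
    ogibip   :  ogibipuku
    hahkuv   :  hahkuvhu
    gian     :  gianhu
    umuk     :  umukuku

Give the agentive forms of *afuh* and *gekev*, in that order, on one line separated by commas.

afuhuku, gekevhu

Looking at the final consonant of each stem: -uku when the stem ends in a voiceless consonant (*minonih*, *ogibip*, *umuk*); -hu when the stem ends in a voiced consonant (*hahkuv*, *gian*).
*afuh*: final consonant = /h/, voiceless → -uku → *afuhuku*.
*gekev*: final consonant = /v/, voiced → -hu → *gekevhu*.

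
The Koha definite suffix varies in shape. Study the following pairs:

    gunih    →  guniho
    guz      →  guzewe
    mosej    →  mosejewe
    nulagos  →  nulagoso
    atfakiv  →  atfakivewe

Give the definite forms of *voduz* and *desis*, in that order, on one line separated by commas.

voduzewe, desiso

Looking at the final consonant of each stem: -o when the stem ends in a voiceless consonant (*gunih*, *nulagos*); -ewe when the stem ends in a voiced consonant (*guz*, *mosej*, *atfakiv*).
*voduz* — final consonant /z/ (voiced) → -ewe → *voduzewe*.
*desis* — final consonant /s/ (voiceless) → -o → *desiso*.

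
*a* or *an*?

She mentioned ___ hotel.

The indefinite article is chosen by the initial *sound* of the following word, not its spelling.
*hotel* begins with the sound /h/ (h is pronounced) — a consonant sound.
So the article is *a*: She mentioned a hotel.

a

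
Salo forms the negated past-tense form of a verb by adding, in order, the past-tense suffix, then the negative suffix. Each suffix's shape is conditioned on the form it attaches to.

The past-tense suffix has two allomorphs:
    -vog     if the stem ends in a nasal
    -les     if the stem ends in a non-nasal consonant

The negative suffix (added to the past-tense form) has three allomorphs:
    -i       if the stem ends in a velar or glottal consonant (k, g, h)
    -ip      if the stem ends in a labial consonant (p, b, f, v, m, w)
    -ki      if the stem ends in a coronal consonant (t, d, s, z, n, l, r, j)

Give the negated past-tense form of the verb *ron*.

ronvogi

The final consonant of *ron* is /n/, which is a nasal, so the past-tense suffix is -vog, giving *ronvog*.
The past-tense form *ronvog*: final consonant = /g/, velar/glottal → -i → *ronvogi*.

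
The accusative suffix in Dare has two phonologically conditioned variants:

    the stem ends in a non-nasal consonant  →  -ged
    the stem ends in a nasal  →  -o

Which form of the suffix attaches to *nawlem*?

-o

Since the final consonant of *nawlem* is /m/ (a nasal), it takes -o.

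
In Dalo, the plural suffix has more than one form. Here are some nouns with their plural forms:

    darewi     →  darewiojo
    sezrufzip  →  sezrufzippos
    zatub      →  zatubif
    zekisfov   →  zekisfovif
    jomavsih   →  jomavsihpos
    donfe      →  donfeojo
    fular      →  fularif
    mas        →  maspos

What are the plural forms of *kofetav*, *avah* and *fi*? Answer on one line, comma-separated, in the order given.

kofetavif, avahpos, fiojo

The pattern is voicing of the final sound: -pos when the stem ends in a voiceless consonant (*sezrufzip*, *jomavsih*, *mas*); -if when the stem ends in a voiced consonant (*zatub*, *zekisfov*, *fular*); -ojo when the stem ends in a vowel (*darewi*, *donfe*).
Since the final sound of *kofetav* is /v/ (a voiced consonant), it takes -if, giving *kofetavif*.
Since the final sound of *avah* is /h/ (a voiceless consonant), it takes -pos, giving *avahpos*.
The final sound of *fi* is /i/, which is a vowel, so the suffix is -ojo, giving *fiojo*.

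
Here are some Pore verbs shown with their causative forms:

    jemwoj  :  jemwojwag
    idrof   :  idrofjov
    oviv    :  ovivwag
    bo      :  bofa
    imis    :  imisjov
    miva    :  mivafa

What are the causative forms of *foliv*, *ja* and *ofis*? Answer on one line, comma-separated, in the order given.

folivwag, jafa, ofisjov

The pattern is voicing of the final sound: -jov when the stem ends in a voiceless consonant (*idrof*, *imis*); -wag when the stem ends in a voiced consonant (*jemwoj*, *oviv*); -fa when the stem ends in a vowel (*bo*, *miva*).
*foliv* — final sound /v/ (a voiced consonant) → -wag → *folivwag*.
The final sound of *ja* is /a/, which is a vowel, so the suffix is -fa, giving *jafa*.
*ofis* — final sound /s/ (a voiceless consonant) → -jov → *ofisjov*.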